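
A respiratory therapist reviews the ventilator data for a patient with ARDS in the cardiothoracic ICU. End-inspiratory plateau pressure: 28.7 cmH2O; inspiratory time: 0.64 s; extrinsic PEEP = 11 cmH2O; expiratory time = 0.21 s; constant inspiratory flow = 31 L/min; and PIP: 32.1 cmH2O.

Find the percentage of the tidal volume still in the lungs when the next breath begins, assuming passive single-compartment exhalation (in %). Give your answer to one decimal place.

18.1

Flow: 31 L/min ÷ 60 = 0.5167 L/s.
Vt = flow × Ti = 0.5167 L/s × 0.64 s × 1000 mL/L = 330.69 mL.
R = (PIP − Pplat)/V̇ = (32.1 − 28.7) / 0.5167 = 3.4/0.5167 = 6.58 cmH2O·s/L.
C = Vt/(Pplat − PEEP) = 330.69 / (28.7 − 11) = 330.69/17.7 = 18.683 mL/cmH2O.
τ = R × C = 6.58 × 0.01868 L/cmH2O = 0.1229 s.
Fraction remaining at end-expiration = e^(−Te/τ) = e^(−0.21/0.1229) = 0.1811 → 18.11%.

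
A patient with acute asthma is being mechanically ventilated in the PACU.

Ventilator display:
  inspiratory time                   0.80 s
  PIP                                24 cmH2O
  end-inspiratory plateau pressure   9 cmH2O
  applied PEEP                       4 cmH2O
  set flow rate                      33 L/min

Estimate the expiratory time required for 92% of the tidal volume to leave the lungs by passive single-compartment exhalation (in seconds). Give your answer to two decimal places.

Flow: 33 L/min ÷ 60 = 0.55 L/s.
Vt = flow × Ti = 0.55 L/s × 0.80 s × 1000 mL/L = 440.0 mL.
R = (PIP − Pplat)/V̇ = (24 − 9) / 0.55 = 15.0/0.55 = 27.273 cmH2O·s/L.
C = Vt/(Pplat − PEEP) = 440.0 / (9 − 4) = 440.0/5.0 = 88.0 mL/cmH2O.
τ = R × C = 27.273 × 0.088 L/cmH2O = 2.4 s.
t = −τ·ln(1 − 0.92) = −2.4·ln(0.08) = 6.062 s.

6.06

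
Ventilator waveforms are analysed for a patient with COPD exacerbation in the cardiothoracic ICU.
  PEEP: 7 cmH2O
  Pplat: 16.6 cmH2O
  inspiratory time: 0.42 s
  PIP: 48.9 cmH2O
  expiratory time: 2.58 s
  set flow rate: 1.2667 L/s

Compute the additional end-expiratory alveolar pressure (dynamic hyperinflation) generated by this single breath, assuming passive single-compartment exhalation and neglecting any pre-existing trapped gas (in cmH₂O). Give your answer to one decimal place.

1.5

Vt = flow × Ti = 1.2667 L/s × 0.42 s × 1000 mL/L = 532.01 mL.
R = (PIP − Pplat)/V̇ = (48.9 − 16.6) / 1.2667 = 32.3/1.2667 = 25.499 cmH2O·s/L.
C = Vt/(Pplat − PEEP) = 532.01 / (16.6 − 7) = 532.01/9.6 = 55.418 mL/cmH2O.
τ = R × C = 25.499 × 0.05542 L/cmH2O = 1.413 s.
Fraction remaining = e^(−Te/τ) = e^(−2.58/1.413) = 0.1611; trapped volume = 532.01 × 0.1611 = 85.707 mL.
Additional alveolar pressure from trapping ≈ V_trapped / C = 85.707 / 55.418 = 1.547 cmH2O.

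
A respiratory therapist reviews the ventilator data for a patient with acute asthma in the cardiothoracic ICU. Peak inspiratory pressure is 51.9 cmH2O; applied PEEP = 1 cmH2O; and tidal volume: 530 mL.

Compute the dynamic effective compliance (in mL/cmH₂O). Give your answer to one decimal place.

Dynamic compliance = Vt / (PIP − PEEP) = 530 / (51.9 − 1) = 530 / 50.9 = 10.413 mL/cmH2O.

10.4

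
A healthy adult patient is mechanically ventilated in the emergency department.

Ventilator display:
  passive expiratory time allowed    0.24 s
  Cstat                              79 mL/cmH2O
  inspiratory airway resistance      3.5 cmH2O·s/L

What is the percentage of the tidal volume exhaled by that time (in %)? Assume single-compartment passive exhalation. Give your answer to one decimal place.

τ = R × C = 3.5 × 79 mL/cmH2O = 3.5 × 0.079 L/cmH2O = 0.2765 s.
Passive exhalation: V(t)/V₀ = e^(−t/τ) = e^(−0.24/0.2765) = 0.4198.
Fraction exhaled = 1 − 0.4198 = 0.5802 → 58.02%.

58.0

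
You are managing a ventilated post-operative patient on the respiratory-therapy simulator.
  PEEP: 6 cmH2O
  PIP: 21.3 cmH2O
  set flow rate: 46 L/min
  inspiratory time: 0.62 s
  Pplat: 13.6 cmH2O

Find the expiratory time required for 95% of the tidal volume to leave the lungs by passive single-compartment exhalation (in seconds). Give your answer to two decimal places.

Flow: 46 L/min ÷ 60 = 0.7667 L/s.
Vt = flow × Ti = 0.7667 L/s × 0.62 s × 1000 mL/L = 475.35 mL.
R = (PIP − Pplat)/V̇ = (21.3 − 13.6) / 0.7667 = 7.7/0.7667 = 10.043 cmH2O·s/L.
C = Vt/(Pplat − PEEP) = 475.35 / (13.6 − 6) = 475.35/7.6 = 62.546 mL/cmH2O.
τ = R × C = 10.043 × 0.06255 L/cmH2O = 0.6282 s.
t = −τ·ln(1 − 0.95) = −0.6282·ln(0.05) = 1.882 s.

1.88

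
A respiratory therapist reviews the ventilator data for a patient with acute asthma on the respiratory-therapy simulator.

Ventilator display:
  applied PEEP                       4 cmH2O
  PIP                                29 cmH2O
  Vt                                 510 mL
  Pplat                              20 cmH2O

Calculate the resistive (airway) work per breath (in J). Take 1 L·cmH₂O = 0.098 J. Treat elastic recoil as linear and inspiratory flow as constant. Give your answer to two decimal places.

With constant inspiratory flow the resistive pressure is constant at PIP − Pplat = 29 − 20 = 9.0 cmH2O, so resistive work = 9.0 × 0.510 = 4.59 L·cmH2O.
× 0.098 J/(L·cmH2O) → 0.4498 J.

0.45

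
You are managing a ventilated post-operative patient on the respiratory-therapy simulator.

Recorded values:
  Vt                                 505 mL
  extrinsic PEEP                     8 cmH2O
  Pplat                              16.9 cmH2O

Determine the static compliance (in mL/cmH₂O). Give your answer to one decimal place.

Cstat = Vt / (Pplat − PEEP) = 505 / (16.9 − 8) = 505 / 8.9 = 56.742 mL/cmH2O.

56.7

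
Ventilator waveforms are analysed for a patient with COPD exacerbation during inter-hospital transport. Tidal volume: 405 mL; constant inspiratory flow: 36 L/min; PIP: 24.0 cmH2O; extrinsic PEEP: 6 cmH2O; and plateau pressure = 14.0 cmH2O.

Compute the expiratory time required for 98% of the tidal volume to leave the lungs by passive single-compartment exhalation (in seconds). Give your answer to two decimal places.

3.30

Flow: 36 L/min ÷ 60 = 0.6 L/s.
R = (PIP − Pplat)/V̇ = (24.0 − 14.0) / 0.6 = 10.0/0.6 = 16.667 cmH2O·s/L.
C = Vt/(Pplat − PEEP) = 405.0 / (14.0 − 6) = 405.0/8.0 = 50.625 mL/cmH2O.
τ = R × C = 16.667 × 0.05063 L/cmH2O = 0.8439 s.
t = −τ·ln(1 − 0.98) = −0.8439·ln(0.02) = 3.301 s.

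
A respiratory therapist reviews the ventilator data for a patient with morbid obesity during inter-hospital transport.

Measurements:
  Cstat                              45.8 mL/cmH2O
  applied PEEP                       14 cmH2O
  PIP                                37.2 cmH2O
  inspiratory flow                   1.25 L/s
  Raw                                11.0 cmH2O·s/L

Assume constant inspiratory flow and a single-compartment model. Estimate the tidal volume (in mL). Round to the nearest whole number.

Equation of motion (constant flow): PIP = Vt/C + R·V̇ + PEEP.
Vt/C = PIP − R·V̇ − PEEP = 37.2 − 13.75 − 14 = 9.45 cmH2O.
Vt = C × 9.45 = 45.8 × 9.45 = 432.81 mL.

433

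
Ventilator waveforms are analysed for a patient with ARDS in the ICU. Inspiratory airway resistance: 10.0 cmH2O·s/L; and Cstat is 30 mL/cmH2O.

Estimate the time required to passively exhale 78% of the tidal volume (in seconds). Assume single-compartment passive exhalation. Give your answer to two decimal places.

0.45

τ = R × C = 10.0 × 30 mL/cmH2O = 10.0 × 0.030 L/cmH2O = 0.3 s.
Exhaled fraction f = 1 − e^(−t/τ) → t = −τ·ln(1 − f) = −0.3·ln(0.22) = 0.4542 s.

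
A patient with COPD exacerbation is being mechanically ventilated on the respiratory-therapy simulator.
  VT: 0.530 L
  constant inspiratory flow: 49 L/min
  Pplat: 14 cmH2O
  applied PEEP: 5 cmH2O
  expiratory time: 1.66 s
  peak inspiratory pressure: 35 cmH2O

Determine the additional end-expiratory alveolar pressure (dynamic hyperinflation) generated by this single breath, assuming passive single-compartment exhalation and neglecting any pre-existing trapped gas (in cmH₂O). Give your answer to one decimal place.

3.0

Flow: 49 L/min ÷ 60 = 0.8167 L/s.
R = (PIP − Pplat)/V̇ = (35 − 14) / 0.8167 = 21.0/0.8167 = 25.713 cmH2O·s/L.
C = Vt/(Pplat − PEEP) = 530.0 / (14 − 5) = 530.0/9.0 = 58.889 mL/cmH2O.
τ = R × C = 25.713 × 0.05889 L/cmH2O = 1.514 s.
Fraction remaining = e^(−Te/τ) = e^(−1.66/1.514) = 0.3341; trapped volume = 530.0 × 0.3341 = 177.07 mL.
Additional alveolar pressure from trapping ≈ V_trapped / C = 177.07 / 58.889 = 3.007 cmH2O.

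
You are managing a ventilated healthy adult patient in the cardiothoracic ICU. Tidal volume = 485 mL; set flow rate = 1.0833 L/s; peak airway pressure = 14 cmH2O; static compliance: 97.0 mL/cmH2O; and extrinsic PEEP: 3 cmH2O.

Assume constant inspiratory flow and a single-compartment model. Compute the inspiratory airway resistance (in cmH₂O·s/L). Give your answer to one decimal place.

Equation of motion (constant flow): PIP = Vt/C + R·V̇ + PEEP.
R·V̇ = PIP − Vt/C − PEEP = 14 − 485/97.0 − 3 = 14 − 5.0 − 3 = 6.0 cmH2O.
R = 6.0 / 1.0833 = 5.539 cmH2O·s/L.

5.5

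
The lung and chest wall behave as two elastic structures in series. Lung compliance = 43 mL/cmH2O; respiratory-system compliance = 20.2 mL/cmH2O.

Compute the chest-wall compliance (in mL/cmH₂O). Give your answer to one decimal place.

1/Ccw = 1/Crs − 1/CL.
1/Ccw = 1/20.2 − 1/43 = 0.02625.
Ccw = 38.095 mL/cmH2O.

38.1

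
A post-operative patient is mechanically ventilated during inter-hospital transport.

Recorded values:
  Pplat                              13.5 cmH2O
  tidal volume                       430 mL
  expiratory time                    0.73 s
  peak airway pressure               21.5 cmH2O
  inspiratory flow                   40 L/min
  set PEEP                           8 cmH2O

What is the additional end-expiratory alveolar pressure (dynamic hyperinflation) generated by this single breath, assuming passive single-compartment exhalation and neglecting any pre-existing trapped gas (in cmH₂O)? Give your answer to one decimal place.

Flow: 40 L/min ÷ 60 = 0.6667 L/s.
R = (PIP − Pplat)/V̇ = (21.5 − 13.5) / 0.6667 = 8.0/0.6667 = 11.999 cmH2O·s/L.
C = Vt/(Pplat − PEEP) = 430.0 / (13.5 − 8) = 430.0/5.5 = 78.182 mL/cmH2O.
τ = R × C = 11.999 × 0.07818 L/cmH2O = 0.9381 s.
Fraction remaining = e^(−Te/τ) = e^(−0.73/0.9381) = 0.4592; trapped volume = 430.0 × 0.4592 = 197.46 mL.
Additional alveolar pressure from trapping ≈ V_trapped / C = 197.46 / 78.182 = 2.526 cmH2O.

2.5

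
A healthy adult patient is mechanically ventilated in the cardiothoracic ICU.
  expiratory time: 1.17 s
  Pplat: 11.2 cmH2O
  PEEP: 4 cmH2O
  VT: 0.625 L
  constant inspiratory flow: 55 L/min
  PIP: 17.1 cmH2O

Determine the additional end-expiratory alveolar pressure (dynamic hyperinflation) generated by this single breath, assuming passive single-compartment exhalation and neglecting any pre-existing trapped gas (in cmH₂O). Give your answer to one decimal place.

0.9

Flow: 55 L/min ÷ 60 = 0.9167 L/s.
R = (PIP − Pplat)/V̇ = (17.1 − 11.2) / 0.9167 = 5.9/0.9167 = 6.436 cmH2O·s/L.
C = Vt/(Pplat − PEEP) = 625.0 / (11.2 − 4) = 625.0/7.2 = 86.806 mL/cmH2O.
τ = R × C = 6.436 × 0.08681 L/cmH2O = 0.5587 s.
Fraction remaining = e^(−Te/τ) = e^(−1.17/0.5587) = 0.1232; trapped volume = 625.0 × 0.1232 = 77.0 mL.
Additional alveolar pressure from trapping ≈ V_trapped / C = 77.0 / 86.806 = 0.887 cmH2O.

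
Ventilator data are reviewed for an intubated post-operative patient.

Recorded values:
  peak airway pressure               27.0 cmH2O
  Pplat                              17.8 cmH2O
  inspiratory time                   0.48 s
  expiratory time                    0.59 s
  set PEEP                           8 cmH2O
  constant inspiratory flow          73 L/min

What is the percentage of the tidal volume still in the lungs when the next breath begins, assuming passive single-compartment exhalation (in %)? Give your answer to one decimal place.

Flow: 73 L/min ÷ 60 = 1.2167 L/s.
Vt = flow × Ti = 1.2167 L/s × 0.48 s × 1000 mL/L = 584.02 mL.
R = (PIP − Pplat)/V̇ = (27.0 − 17.8) / 1.2167 = 9.2/1.2167 = 7.561 cmH2O·s/L.
C = Vt/(Pplat − PEEP) = 584.02 / (17.8 − 8) = 584.02/9.8 = 59.594 mL/cmH2O.
τ = R × C = 7.561 × 0.05959 L/cmH2O = 0.4506 s.
Fraction remaining at end-expiration = e^(−Te/τ) = e^(−0.59/0.4506) = 0.27 → 27.0%.

27.0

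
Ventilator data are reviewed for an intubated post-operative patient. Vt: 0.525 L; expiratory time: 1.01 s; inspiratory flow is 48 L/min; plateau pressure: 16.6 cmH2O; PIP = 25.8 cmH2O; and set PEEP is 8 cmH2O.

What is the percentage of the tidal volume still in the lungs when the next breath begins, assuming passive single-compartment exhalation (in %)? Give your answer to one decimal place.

Flow: 48 L/min ÷ 60 = 0.8 L/s.
R = (PIP − Pplat)/V̇ = (25.8 − 16.6) / 0.8 = 9.2/0.8 = 11.5 cmH2O·s/L.
C = Vt/(Pplat − PEEP) = 525.0 / (16.6 − 8) = 525.0/8.6 = 61.047 mL/cmH2O.
τ = R × C = 11.5 × 0.06105 L/cmH2O = 0.7021 s.
Fraction remaining at end-expiration = e^(−Te/τ) = e^(−1.01/0.7021) = 0.2373 → 23.73%.

23.7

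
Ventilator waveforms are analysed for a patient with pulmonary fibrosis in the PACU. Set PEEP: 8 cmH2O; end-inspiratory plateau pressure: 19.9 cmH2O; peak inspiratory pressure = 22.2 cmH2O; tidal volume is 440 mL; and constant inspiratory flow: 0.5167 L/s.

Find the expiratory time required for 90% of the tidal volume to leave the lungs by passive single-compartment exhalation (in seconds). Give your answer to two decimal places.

R = (PIP − Pplat)/V̇ = (22.2 − 19.9) / 0.5167 = 2.3/0.5167 = 4.451 cmH2O·s/L.
C = Vt/(Pplat − PEEP) = 440.0 / (19.9 − 8) = 440.0/11.9 = 36.975 mL/cmH2O.
τ = R × C = 4.451 × 0.03698 L/cmH2O = 0.1646 s.
t = −τ·ln(1 − 0.90) = −0.1646·ln(0.1) = 0.379 s.

0.38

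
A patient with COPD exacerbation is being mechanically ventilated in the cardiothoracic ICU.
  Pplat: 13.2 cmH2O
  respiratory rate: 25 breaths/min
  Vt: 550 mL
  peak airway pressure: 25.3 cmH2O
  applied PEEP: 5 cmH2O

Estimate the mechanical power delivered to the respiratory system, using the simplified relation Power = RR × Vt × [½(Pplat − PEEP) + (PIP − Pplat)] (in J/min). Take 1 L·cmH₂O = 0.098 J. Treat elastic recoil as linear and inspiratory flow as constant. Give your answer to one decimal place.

Per-breath work = Vt × [½(Pplat−PEEP) + (PIP−Pplat)] = 0.550 × [0.5×8.2 + 12.1] = 0.550 × 16.2 = 8.91 L·cmH2O.
Power = 25 × 8.91 = 222.75 L·cmH2O/min.
× 0.098 J/(L·cmH2O) → 21.83 J/min.

21.8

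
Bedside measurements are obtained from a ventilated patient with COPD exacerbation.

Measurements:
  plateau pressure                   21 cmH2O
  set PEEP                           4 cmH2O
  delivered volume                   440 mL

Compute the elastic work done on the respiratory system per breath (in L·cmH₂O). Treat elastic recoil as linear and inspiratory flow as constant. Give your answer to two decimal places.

3.74

Elastic work ≈ ½ × (Pplat − PEEP) × Vt = 0.5 × (21 − 4) × 0.440 L = 0.5 × 17.0 × 0.440 = 3.74 L·cmH2O.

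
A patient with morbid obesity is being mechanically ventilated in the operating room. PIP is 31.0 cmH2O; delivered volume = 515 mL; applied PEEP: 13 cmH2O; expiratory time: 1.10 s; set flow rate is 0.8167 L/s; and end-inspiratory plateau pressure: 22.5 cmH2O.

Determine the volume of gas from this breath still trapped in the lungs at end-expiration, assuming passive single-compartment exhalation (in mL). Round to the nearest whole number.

R = (PIP − Pplat)/V̇ = (31.0 − 22.5) / 0.8167 = 8.5/0.8167 = 10.408 cmH2O·s/L.
C = Vt/(Pplat − PEEP) = 515.0 / (22.5 − 13) = 515.0/9.5 = 54.211 mL/cmH2O.
τ = R × C = 10.408 × 0.05421 L/cmH2O = 0.5642 s.
Fraction remaining = e^(−Te/τ) = e^(−1.10/0.5642) = 0.1423.
Trapped volume = 515.0 × 0.1423 = 73.285 mL.

73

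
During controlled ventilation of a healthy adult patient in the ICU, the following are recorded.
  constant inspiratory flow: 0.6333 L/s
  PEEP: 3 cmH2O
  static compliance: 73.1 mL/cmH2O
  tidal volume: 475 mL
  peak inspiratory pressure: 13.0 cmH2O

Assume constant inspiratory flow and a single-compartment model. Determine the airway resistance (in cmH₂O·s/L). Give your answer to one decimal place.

5.5

Equation of motion (constant flow): PIP = Vt/C + R·V̇ + PEEP.
R·V̇ = PIP − Vt/C − PEEP = 13.0 − 475/73.1 − 3 = 13.0 − 6.498 − 3 = 3.502 cmH2O.
R = 3.502 / 0.6333 = 5.53 cmH2O·s/L.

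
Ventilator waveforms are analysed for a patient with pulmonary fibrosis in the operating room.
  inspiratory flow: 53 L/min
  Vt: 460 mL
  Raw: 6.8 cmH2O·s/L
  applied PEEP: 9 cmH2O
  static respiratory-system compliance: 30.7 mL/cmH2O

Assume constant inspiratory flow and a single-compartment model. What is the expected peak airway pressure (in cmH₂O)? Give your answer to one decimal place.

Flow: 53 L/min ÷ 60 = 0.8833 L/s.
Equation of motion (constant flow): PIP = Vt/C + R·V̇ + PEEP.
PIP = 460/30.7 + 6.8×0.8833 + 9 = 14.984 + 6.006 + 9 = 29.99 cmH2O.

30.0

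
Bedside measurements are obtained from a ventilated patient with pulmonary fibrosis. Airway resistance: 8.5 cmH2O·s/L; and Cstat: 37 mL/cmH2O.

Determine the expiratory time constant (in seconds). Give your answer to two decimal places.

0.31

τ = R × C = 8.5 × 37 mL/cmH2O = 8.5 × 0.037 L/cmH2O = 0.3145 s.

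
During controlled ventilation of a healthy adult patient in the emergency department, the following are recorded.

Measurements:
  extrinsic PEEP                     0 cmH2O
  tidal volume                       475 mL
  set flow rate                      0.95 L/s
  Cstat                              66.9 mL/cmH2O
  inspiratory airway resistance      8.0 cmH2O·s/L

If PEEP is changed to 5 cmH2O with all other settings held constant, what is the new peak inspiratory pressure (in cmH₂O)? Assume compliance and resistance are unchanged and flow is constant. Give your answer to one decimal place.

19.7

PIP = Vt/C + R·V̇ + PEEP (constant-flow equation of motion).
Only the baseline term changes: ΔPIP = ΔPEEP = 5 − 0 = 5.0 cmH2O.
Original PIP = 475/66.9 + 8.0×0.95 + 0 = 14.7 cmH2O; new PIP = 14.7 + (5.0) = 19.7 cmH2O.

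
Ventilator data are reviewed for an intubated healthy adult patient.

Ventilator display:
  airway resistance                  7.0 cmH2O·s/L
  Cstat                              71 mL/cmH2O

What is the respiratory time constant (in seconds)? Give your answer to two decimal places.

0.50

τ = R × C = 7.0 × 71 mL/cmH2O = 7.0 × 0.071 L/cmH2O = 0.497 s.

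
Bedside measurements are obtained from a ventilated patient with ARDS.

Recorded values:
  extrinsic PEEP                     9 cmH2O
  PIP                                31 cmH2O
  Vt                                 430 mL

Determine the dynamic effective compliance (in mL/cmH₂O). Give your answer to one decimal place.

Dynamic compliance = Vt / (PIP − PEEP) = 430 / (31 − 9) = 430 / 22.0 = 19.545 mL/cmH2O.

19.5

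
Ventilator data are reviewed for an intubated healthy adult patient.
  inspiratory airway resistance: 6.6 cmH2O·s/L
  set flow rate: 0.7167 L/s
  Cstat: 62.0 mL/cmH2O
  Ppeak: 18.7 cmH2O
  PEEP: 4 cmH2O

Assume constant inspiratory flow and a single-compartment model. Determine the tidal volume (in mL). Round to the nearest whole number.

Equation of motion (constant flow): PIP = Vt/C + R·V̇ + PEEP.
Vt/C = PIP − R·V̇ − PEEP = 18.7 − 4.73 − 4 = 9.97 cmH2O.
Vt = C × 9.97 = 62.0 × 9.97 = 618.14 mL.

618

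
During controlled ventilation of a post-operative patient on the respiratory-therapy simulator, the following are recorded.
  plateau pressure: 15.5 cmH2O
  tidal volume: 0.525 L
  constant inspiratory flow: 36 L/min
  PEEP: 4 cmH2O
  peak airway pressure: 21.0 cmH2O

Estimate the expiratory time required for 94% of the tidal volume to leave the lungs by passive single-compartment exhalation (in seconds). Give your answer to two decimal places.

Flow: 36 L/min ÷ 60 = 0.6 L/s.
R = (PIP − Pplat)/V̇ = (21.0 − 15.5) / 0.6 = 5.5/0.6 = 9.167 cmH2O·s/L.
C = Vt/(Pplat − PEEP) = 525.0 / (15.5 − 4) = 525.0/11.5 = 45.652 mL/cmH2O.
τ = R × C = 9.167 × 0.04565 L/cmH2O = 0.4185 s.
t = −τ·ln(1 − 0.94) = −0.4185·ln(0.06) = 1.177 s.

1.18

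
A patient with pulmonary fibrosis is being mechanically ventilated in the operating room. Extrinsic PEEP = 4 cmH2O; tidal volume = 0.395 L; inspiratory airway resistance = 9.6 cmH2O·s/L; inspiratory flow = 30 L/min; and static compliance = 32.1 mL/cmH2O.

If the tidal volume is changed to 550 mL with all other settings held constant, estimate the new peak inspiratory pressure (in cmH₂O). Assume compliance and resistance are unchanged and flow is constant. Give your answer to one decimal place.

25.9

Flow: 30 L/min ÷ 60 = 0.5 L/s.
PIP = Vt/C + R·V̇ + PEEP (constant-flow equation of motion).
Only the elastic term changes: ΔPIP = ΔVt / C = (550 − 395) / 32.1 = 4.829 cmH2O.
Original PIP = 395/32.1 + 9.6×0.5 + 4 = 21.105 cmH2O; new PIP = 21.105 + (4.829) = 25.934 cmH2O.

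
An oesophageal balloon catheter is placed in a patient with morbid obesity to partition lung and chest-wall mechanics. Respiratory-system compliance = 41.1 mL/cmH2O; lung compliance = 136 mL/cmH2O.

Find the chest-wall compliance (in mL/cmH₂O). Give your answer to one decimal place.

1/Ccw = 1/Crs − 1/CL.
1/Ccw = 1/41.1 − 1/136 = 0.01698.
Ccw = 58.893 mL/cmH2O.

58.9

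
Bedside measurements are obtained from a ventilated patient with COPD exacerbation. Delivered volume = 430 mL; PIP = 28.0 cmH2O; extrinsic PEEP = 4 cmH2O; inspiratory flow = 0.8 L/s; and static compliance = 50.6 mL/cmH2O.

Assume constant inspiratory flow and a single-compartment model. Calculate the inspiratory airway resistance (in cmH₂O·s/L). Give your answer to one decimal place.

19.4

Equation of motion (constant flow): PIP = Vt/C + R·V̇ + PEEP.
R·V̇ = PIP − Vt/C − PEEP = 28.0 − 430/50.6 − 4 = 28.0 − 8.498 − 4 = 15.502 cmH2O.
R = 15.502 / 0.8 = 19.378 cmH2O·s/L.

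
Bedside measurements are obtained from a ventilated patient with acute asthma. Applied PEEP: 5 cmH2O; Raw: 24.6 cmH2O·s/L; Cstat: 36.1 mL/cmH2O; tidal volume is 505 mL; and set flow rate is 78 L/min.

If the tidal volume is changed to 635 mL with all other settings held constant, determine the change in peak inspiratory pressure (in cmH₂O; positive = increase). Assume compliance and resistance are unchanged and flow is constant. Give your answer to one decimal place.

3.6

PIP = Vt/C + R·V̇ + PEEP (constant-flow equation of motion).
Only the elastic term changes: ΔPIP = ΔVt / C = (635 − 505) / 36.1 = 3.601 cmH2O.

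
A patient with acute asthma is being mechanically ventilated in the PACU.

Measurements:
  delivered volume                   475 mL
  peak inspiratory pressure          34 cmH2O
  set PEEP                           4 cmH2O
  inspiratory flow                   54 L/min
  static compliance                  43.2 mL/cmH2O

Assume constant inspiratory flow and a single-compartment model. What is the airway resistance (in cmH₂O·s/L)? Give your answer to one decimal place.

Flow: 54 L/min ÷ 60 = 0.9 L/s.
Equation of motion (constant flow): PIP = Vt/C + R·V̇ + PEEP.
R·V̇ = PIP − Vt/C − PEEP = 34 − 475/43.2 − 4 = 34 − 10.995 − 4 = 19.005 cmH2O.
R = 19.005 / 0.9 = 21.117 cmH2O·s/L.

21.1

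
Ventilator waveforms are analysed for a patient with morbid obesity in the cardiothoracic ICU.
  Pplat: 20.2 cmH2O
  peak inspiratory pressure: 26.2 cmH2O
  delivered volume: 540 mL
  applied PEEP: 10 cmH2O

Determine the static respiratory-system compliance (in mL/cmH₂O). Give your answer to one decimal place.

52.9

Cstat = Vt / (Pplat − PEEP) = 540 / (20.2 − 10) = 540 / 10.2 = 52.941 mL/cmH2O.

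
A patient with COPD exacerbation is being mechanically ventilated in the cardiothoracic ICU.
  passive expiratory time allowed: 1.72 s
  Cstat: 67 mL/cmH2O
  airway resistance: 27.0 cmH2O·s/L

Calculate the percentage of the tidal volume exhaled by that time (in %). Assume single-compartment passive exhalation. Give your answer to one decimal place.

61.4

τ = R × C = 27.0 × 67 mL/cmH2O = 27.0 × 0.067 L/cmH2O = 1.809 s.
Passive exhalation: V(t)/V₀ = e^(−t/τ) = e^(−1.72/1.809) = 0.3864.
Fraction exhaled = 1 − 0.3864 = 0.6136 → 61.36%.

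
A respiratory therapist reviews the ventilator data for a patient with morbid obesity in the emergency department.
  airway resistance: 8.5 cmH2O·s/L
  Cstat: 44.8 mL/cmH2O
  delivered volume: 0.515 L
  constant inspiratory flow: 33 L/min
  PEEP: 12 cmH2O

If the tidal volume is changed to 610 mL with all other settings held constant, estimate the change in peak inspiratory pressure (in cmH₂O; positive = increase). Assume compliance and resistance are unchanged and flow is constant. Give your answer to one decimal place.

PIP = Vt/C + R·V̇ + PEEP (constant-flow equation of motion).
Only the elastic term changes: ΔPIP = ΔVt / C = (610 − 515) / 44.8 = 2.121 cmH2O.

2.1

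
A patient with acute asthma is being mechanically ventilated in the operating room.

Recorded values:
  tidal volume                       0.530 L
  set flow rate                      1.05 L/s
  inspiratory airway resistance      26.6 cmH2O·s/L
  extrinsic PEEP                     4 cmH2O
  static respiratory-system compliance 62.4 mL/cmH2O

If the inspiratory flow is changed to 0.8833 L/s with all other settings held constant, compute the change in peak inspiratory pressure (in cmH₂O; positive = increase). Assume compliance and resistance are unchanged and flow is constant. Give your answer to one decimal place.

PIP = Vt/C + R·V̇ + PEEP (constant-flow equation of motion).
Only the resistive term changes: ΔPIP = R × ΔV̇ = 26.6 × (0.8833 − 1.05) = 26.6 × -0.1667 = -4.434 cmH2O.

-4.4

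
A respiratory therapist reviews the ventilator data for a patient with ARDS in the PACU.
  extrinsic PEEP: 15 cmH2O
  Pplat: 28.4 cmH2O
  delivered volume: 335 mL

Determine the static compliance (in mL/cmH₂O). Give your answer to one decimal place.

25.0

Cstat = Vt / (Pplat − PEEP) = 335 / (28.4 − 15) = 335 / 13.4 = 25.0 mL/cmH2O.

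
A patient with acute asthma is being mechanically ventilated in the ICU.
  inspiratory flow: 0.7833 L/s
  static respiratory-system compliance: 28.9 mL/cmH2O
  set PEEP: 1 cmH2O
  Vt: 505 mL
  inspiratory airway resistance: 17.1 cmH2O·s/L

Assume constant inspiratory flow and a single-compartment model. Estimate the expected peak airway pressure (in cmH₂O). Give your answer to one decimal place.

31.9

Equation of motion (constant flow): PIP = Vt/C + R·V̇ + PEEP.
PIP = 505/28.9 + 17.1×0.7833 + 1 = 17.474 + 13.394 + 1 = 31.868 cmH2O.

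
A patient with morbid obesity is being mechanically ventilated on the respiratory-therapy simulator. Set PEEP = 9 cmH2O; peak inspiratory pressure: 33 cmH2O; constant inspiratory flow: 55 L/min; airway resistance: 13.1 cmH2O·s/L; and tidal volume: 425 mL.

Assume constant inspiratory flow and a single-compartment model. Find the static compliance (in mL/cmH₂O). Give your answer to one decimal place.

Flow: 55 L/min ÷ 60 = 0.9167 L/s.
Equation of motion (constant flow): PIP = Vt/C + R·V̇ + PEEP.
Vt/C = PIP − R·V̇ − PEEP = 33 − 13.1×0.9167 − 9 = 33 − 12.009 − 9 = 11.991 cmH2O.
C = Vt / 11.991 = 425 / 11.991 = 35.443 mL/cmH2O.

35.4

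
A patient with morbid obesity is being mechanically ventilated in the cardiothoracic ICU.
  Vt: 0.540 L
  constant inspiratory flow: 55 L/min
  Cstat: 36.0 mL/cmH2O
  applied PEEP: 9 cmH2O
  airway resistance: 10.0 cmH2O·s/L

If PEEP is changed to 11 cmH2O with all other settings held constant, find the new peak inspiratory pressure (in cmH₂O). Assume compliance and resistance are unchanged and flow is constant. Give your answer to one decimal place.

35.2

Flow: 55 L/min ÷ 60 = 0.9167 L/s.
PIP = Vt/C + R·V̇ + PEEP (constant-flow equation of motion).
Only the baseline term changes: ΔPIP = ΔPEEP = 11 − 9 = 2.0 cmH2O.
Original PIP = 540/36.0 + 10.0×0.9167 + 9 = 33.167 cmH2O; new PIP = 33.167 + (2.0) = 35.167 cmH2O.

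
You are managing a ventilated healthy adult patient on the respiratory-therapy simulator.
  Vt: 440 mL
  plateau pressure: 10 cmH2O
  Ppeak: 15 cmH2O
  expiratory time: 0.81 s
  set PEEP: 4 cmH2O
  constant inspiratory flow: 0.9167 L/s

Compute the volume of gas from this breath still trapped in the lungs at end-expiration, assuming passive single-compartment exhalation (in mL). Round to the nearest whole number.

R = (PIP − Pplat)/V̇ = (15 − 10) / 0.9167 = 5.0/0.9167 = 5.454 cmH2O·s/L.
C = Vt/(Pplat − PEEP) = 440.0 / (10 − 4) = 440.0/6.0 = 73.333 mL/cmH2O.
τ = R × C = 5.454 × 0.07333 L/cmH2O = 0.3999 s.
Fraction remaining = e^(−Te/τ) = e^(−0.81/0.3999) = 0.1319.
Trapped volume = 440.0 × 0.1319 = 58.036 mL.

58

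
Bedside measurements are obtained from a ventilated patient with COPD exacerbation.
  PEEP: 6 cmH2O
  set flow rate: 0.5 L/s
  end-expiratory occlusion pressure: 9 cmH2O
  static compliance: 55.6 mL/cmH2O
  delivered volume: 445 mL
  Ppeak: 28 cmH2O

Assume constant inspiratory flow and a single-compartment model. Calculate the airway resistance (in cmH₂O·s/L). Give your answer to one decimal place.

Total PEEP = 9 cmH2O (set 6 + intrinsic 3); this is the baseline alveolar pressure.
Equation of motion (constant flow): PIP = Vt/C + R·V̇ + PEEP.
R·V̇ = PIP − Vt/C − PEEP = 28 − 445/55.6 − 9 = 28 − 8.004 − 9 = 10.996 cmH2O.
R = 10.996 / 0.5 = 21.992 cmH2O·s/L.

22.0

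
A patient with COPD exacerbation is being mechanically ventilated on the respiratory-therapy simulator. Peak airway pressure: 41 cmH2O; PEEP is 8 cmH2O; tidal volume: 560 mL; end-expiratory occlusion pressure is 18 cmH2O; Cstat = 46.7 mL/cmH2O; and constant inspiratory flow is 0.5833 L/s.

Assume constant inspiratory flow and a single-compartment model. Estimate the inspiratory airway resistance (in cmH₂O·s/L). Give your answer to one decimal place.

Total PEEP = 18 cmH2O (set 8 + intrinsic 10); this is the baseline alveolar pressure.
Equation of motion (constant flow): PIP = Vt/C + R·V̇ + PEEP.
R·V̇ = PIP − Vt/C − PEEP = 41 − 560/46.7 − 18 = 41 − 11.991 − 18 = 11.009 cmH2O.
R = 11.009 / 0.5833 = 18.874 cmH2O·s/L.

18.9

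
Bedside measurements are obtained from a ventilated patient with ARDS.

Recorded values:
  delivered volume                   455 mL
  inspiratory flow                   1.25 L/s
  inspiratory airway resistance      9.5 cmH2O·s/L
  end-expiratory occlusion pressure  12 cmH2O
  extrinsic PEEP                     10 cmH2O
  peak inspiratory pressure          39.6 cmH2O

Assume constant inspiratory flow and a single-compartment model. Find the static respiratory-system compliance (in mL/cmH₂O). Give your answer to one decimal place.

28.9

Total PEEP = 12 cmH2O (set 10 + intrinsic 2); this is the baseline alveolar pressure.
Equation of motion (constant flow): PIP = Vt/C + R·V̇ + PEEP.
Vt/C = PIP − R·V̇ − PEEP = 39.6 − 9.5×1.25 − 12 = 39.6 − 11.875 − 12 = 15.725 cmH2O.
C = Vt / 15.725 = 455 / 15.725 = 28.935 mL/cmH2O.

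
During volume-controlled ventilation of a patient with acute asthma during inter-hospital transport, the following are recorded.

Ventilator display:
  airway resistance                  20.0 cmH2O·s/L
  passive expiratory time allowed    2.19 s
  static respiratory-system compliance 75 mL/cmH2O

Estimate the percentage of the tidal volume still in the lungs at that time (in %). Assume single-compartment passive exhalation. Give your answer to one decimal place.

23.2

τ = R × C = 20.0 × 75 mL/cmH2O = 20.0 × 0.075 L/cmH2O = 1.5 s.
Passive exhalation: V(t)/V₀ = e^(−t/τ) = e^(−2.19/1.5) = 0.2322.
Fraction remaining = 0.2322 → 23.22%.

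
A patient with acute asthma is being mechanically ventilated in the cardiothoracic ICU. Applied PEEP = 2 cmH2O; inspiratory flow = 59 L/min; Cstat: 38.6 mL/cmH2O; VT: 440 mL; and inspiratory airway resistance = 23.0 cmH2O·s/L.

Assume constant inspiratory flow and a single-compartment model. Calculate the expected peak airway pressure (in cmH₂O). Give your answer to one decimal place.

36.0

Flow: 59 L/min ÷ 60 = 0.9833 L/s.
Equation of motion (constant flow): PIP = Vt/C + R·V̇ + PEEP.
PIP = 440/38.6 + 23.0×0.9833 + 2 = 11.399 + 22.616 + 2 = 36.015 cmH2O.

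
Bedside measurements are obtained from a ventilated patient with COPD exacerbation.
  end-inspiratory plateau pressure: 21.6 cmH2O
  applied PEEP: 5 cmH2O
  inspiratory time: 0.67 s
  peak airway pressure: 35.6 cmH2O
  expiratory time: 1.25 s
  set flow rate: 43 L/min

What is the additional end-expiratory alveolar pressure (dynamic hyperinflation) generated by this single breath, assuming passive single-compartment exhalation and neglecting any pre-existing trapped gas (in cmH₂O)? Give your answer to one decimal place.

1.8

Flow: 43 L/min ÷ 60 = 0.7167 L/s.
Vt = flow × Ti = 0.7167 L/s × 0.67 s × 1000 mL/L = 480.19 mL.
R = (PIP − Pplat)/V̇ = (35.6 − 21.6) / 0.7167 = 14.0/0.7167 = 19.534 cmH2O·s/L.
C = Vt/(Pplat − PEEP) = 480.19 / (21.6 − 5) = 480.19/16.6 = 28.927 mL/cmH2O.
τ = R × C = 19.534 × 0.02893 L/cmH2O = 0.5651 s.
Fraction remaining = e^(−Te/τ) = e^(−1.25/0.5651) = 0.1095; trapped volume = 480.19 × 0.1095 = 52.581 mL.
Additional alveolar pressure from trapping ≈ V_trapped / C = 52.581 / 28.927 = 1.818 cmH2O.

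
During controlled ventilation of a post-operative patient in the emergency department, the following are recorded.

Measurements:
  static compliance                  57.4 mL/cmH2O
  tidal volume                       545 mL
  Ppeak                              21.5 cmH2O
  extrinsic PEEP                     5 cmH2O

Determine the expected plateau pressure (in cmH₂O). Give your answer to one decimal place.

Pplat = PEEP + Vt / Cstat = 5 + 545 / 57.4 = 5 + 9.495 = 14.495 cmH2O.

14.5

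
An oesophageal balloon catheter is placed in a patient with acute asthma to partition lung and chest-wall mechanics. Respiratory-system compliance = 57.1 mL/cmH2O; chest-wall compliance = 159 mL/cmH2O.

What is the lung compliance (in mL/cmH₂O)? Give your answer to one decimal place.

1/CL = 1/Crs − 1/Ccw.
1/CL = 1/57.1 − 1/159 = 0.01122.
CL = 89.127 mL/cmH2O.

89.1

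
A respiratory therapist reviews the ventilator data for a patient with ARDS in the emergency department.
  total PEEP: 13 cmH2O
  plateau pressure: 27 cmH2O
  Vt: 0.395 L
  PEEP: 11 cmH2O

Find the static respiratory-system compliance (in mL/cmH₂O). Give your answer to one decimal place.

End-expiratory occlusion gives total PEEP = 13 cmH2O (intrinsic PEEP = 13 − 11 = 2). Use total PEEP for the elastic gradient.
Cstat = Vt / (Pplat − PEEPtotal) = 395 / (27 − 13) = 395 / 14.0 = 28.214 mL/cmH2O.

28.2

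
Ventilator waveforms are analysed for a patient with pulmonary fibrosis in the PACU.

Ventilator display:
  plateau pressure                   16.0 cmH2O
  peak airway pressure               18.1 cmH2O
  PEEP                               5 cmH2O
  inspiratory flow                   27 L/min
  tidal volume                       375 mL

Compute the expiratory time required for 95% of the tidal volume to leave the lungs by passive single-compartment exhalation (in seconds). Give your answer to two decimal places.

Flow: 27 L/min ÷ 60 = 0.45 L/s.
R = (PIP − Pplat)/V̇ = (18.1 − 16.0) / 0.45 = 2.1/0.45 = 4.667 cmH2O·s/L.
C = Vt/(Pplat − PEEP) = 375.0 / (16.0 − 5) = 375.0/11.0 = 34.091 mL/cmH2O.
τ = R × C = 4.667 × 0.03409 L/cmH2O = 0.1591 s.
t = −τ·ln(1 − 0.95) = −0.1591·ln(0.05) = 0.4766 s.

0.48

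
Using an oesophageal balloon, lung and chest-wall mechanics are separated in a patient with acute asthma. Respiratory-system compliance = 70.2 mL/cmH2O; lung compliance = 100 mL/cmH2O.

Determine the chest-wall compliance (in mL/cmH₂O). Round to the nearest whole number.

1/Ccw = 1/Crs − 1/CL.
1/Ccw = 1/70.2 − 1/100 = 0.004245.
Ccw = 235.57 mL/cmH2O.

236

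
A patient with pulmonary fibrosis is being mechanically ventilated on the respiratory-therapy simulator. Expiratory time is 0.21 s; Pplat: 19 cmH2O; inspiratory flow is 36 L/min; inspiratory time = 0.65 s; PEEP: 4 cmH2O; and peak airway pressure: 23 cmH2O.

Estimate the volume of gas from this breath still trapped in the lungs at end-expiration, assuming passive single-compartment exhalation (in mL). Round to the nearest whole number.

116

Flow: 36 L/min ÷ 60 = 0.6 L/s.
Vt = flow × Ti = 0.6 L/s × 0.65 s × 1000 mL/L = 390.0 mL.
R = (PIP − Pplat)/V̇ = (23 − 19) / 0.6 = 4.0/0.6 = 6.667 cmH2O·s/L.
C = Vt/(Pplat − PEEP) = 390.0 / (19 − 4) = 390.0/15.0 = 26.0 mL/cmH2O.
τ = R × C = 6.667 × 0.026 L/cmH2O = 0.1733 s.
Fraction remaining = e^(−Te/τ) = e^(−0.21/0.1733) = 0.2977.
Trapped volume = 390.0 × 0.2977 = 116.1 mL.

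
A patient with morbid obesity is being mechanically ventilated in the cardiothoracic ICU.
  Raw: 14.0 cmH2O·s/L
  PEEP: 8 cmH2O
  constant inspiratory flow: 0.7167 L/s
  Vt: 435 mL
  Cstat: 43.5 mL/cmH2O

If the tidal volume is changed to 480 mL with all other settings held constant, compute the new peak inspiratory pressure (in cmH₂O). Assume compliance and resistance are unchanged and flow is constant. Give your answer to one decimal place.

PIP = Vt/C + R·V̇ + PEEP (constant-flow equation of motion).
Only the elastic term changes: ΔPIP = ΔVt / C = (480 − 435) / 43.5 = 1.034 cmH2O.
Original PIP = 435/43.5 + 14.0×0.7167 + 8 = 28.034 cmH2O; new PIP = 28.034 + (1.034) = 29.068 cmH2O.

29.1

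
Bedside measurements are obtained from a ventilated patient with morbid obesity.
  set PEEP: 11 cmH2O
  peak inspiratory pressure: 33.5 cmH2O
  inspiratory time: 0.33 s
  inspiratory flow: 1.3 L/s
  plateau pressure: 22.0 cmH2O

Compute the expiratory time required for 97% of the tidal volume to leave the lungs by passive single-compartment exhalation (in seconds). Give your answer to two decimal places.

Vt = flow × Ti = 1.3 L/s × 0.33 s × 1000 mL/L = 429.0 mL.
R = (PIP − Pplat)/V̇ = (33.5 − 22.0) / 1.3 = 11.5/1.3 = 8.846 cmH2O·s/L.
C = Vt/(Pplat − PEEP) = 429.0 / (22.0 − 11) = 429.0/11.0 = 39.0 mL/cmH2O.
τ = R × C = 8.846 × 0.039 L/cmH2O = 0.345 s.
t = −τ·ln(1 − 0.97) = −0.345·ln(0.03) = 1.21 s.

1.21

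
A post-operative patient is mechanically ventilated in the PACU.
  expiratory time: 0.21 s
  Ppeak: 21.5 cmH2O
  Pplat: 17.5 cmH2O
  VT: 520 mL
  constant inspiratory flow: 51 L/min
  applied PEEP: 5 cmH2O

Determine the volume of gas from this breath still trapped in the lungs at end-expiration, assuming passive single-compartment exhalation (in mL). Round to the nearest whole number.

Flow: 51 L/min ÷ 60 = 0.85 L/s.
R = (PIP − Pplat)/V̇ = (21.5 − 17.5) / 0.85 = 4.0/0.85 = 4.706 cmH2O·s/L.
C = Vt/(Pplat − PEEP) = 520.0 / (17.5 − 5) = 520.0/12.5 = 41.6 mL/cmH2O.
τ = R × C = 4.706 × 0.0416 L/cmH2O = 0.1958 s.
Fraction remaining = e^(−Te/τ) = e^(−0.21/0.1958) = 0.3421.
Trapped volume = 520.0 × 0.3421 = 177.89 mL.

178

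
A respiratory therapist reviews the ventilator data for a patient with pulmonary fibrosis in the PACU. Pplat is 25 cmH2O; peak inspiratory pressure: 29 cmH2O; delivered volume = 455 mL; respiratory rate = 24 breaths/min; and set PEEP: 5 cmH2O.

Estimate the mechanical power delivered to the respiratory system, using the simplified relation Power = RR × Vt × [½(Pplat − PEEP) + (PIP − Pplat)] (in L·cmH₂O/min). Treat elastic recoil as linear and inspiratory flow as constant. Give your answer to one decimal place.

152.9

Per-breath work = Vt × [½(Pplat−PEEP) + (PIP−Pplat)] = 0.455 × [0.5×20.0 + 4.0] = 0.455 × 14.0 = 6.37 L·cmH2O.
Power = 24 × 6.37 = 152.88 L·cmH2O/min.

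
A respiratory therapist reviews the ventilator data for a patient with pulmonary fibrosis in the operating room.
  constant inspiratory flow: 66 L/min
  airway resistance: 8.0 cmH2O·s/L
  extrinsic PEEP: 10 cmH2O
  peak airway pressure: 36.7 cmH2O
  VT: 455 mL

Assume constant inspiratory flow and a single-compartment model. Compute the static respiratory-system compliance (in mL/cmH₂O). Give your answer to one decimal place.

25.4

Flow: 66 L/min ÷ 60 = 1.1 L/s.
Equation of motion (constant flow): PIP = Vt/C + R·V̇ + PEEP.
Vt/C = PIP − R·V̇ − PEEP = 36.7 − 8.0×1.1 − 10 = 36.7 − 8.8 − 10 = 17.9 cmH2O.
C = Vt / 17.9 = 455 / 17.9 = 25.419 mL/cmH2O.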